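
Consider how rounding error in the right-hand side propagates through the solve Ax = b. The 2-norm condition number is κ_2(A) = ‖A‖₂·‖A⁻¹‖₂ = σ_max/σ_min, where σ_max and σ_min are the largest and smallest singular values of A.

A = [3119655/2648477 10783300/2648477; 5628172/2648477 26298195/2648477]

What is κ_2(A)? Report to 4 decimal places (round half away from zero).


39.7520

form AᵀA = [245021108761/41505505441 1074857636160/41505505441; 1074857636160/41505505441 4780323190225/41505505441] with trace 2989496906/24690961 and determinant 228765625/24690961
eigenvalues of AᵀA: λ = (tr ± √(tr²−4·det))/2 = 121, 1890625/24690961
so κ_2 = √(121 / (1890625/24690961)) = 39.7520


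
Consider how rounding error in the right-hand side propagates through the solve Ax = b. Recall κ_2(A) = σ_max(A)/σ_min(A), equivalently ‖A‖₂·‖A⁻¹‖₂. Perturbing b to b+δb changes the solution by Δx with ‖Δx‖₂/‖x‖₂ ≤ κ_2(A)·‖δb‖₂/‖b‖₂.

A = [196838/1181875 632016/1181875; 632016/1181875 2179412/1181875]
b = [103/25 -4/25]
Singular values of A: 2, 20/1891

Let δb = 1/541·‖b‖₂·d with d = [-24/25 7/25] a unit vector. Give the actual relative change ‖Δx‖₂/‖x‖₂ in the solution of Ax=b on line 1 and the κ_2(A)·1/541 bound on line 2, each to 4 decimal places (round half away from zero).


0.0019
0.3495

σ_max = 2, σ_min = 20/1891
κ = σ_max/σ_min = 2/(20/1891) = 189.1000
κ_2(A)·‖δb‖/‖b‖ = 0.3495
solve Ax = b  →  x = [363.2120 -105.4160]
‖b‖₂ = 4.1231 and ‖x‖₂ = 378.2003
δb = ε·‖b‖·d = [-0.0073 0.0021]; solving A·Δx = δb gives ‖Δx‖ = 0.7206
dividing the unrounded norms, ‖Δx‖/‖x‖ = 0.0019
so the bound overstates the realised error by a factor of ≈ 183.4541 (computed from the unrounded values)


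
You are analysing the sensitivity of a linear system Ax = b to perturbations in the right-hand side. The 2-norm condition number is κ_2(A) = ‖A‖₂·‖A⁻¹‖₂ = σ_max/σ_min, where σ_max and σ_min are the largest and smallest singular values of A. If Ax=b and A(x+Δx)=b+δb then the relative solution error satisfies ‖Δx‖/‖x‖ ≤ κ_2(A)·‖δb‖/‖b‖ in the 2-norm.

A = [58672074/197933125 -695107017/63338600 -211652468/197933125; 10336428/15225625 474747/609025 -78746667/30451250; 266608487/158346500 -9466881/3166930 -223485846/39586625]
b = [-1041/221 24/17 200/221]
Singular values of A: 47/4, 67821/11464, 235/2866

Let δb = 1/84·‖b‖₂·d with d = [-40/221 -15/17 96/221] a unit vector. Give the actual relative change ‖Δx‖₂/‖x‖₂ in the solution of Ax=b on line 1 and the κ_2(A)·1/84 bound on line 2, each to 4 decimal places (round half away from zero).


largest singular value 47/4, smallest 235/2866
κ = σ_max/σ_min = (47/4)/(235/2866) = 143.3000
perturbation bound = 143.3000·1/84 = 1.7060
solve Ax = b  →  x = [0.1096 0.4688 -0.3758]
2-norm of b is 5.0000; of x, 0.6108
δb = ε·‖b‖·d = [-0.0108 -0.0525 0.0259]; solving A·Δx = δb gives ‖Δx‖ = 0.7259
relative error = 1.1886
so the bound overstates the realised error by a factor of ≈ 1.4353 (computed from the unrounded values)

1.1886
1.7060


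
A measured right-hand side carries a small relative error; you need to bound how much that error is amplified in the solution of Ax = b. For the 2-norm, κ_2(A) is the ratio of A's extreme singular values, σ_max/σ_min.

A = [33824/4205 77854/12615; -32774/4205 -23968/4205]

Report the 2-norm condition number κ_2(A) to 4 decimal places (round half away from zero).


87.0000

form AᵀA = [2637572/21025 5933312/63075; 5933312/63075 13354852/189225] with trace 1483720/7569 and determinant 38416/7569
λ_max, λ_min = (1483720/7569 ± √2200261955584/57289761)/2 = 196, 196/7569
κ_2(A) = √(λ_max/λ_min) = √(196 / (196/7569)) = 87.0000


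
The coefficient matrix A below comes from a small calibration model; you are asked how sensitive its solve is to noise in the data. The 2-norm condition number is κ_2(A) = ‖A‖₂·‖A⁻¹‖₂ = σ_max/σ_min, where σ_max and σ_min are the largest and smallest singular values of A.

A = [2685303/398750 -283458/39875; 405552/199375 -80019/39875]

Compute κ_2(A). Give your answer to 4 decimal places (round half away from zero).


110.0000

AᵀA = [12589987041/254402500 -660859479/12720125; -660859479/12720125 27760473/508805]; tr = 31474701/302500, det = 6765201/7562500
solving λ² − 31474701/302500·λ + 6765201/7562500 = 0 gives λ = 2601/25, 2601/302500
κ_2(A) = √(λ_max/λ_min) = √((2601/25) / (2601/302500)) = 110.0000


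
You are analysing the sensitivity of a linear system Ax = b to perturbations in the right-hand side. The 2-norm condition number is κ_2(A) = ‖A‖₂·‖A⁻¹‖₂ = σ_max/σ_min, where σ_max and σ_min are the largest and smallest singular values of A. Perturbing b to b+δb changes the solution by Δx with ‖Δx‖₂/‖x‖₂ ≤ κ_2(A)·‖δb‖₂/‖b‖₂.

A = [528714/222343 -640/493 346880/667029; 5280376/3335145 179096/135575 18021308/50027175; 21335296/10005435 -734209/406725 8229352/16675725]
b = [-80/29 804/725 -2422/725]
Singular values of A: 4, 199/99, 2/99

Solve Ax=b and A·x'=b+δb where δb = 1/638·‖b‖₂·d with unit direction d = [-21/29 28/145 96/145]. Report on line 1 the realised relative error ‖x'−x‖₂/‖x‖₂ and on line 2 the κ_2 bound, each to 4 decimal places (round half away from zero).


largest singular value 4, smallest 2/99
condition number: 4 ÷ (2/99) = 198.0000
bound on ‖Δx‖/‖x‖: κ·ε = 198.0000·1/638 = 0.3103
solve Ax = b  →  x = [-0.4040 1.3485 -0.0909]
‖b‖ = 4.4721, ‖x‖ = 1.4107
with δb = [-0.0051 0.0014 0.0046], A·Δx = δb → ‖Δx‖ = 0.3470
dividing the unrounded norms, ‖Δx‖/‖x‖ = 0.2460
tightness: 0.2460 against a bound of 0.3103 (unrounded ratio ≈ 0.7926)

0.2460
0.3103


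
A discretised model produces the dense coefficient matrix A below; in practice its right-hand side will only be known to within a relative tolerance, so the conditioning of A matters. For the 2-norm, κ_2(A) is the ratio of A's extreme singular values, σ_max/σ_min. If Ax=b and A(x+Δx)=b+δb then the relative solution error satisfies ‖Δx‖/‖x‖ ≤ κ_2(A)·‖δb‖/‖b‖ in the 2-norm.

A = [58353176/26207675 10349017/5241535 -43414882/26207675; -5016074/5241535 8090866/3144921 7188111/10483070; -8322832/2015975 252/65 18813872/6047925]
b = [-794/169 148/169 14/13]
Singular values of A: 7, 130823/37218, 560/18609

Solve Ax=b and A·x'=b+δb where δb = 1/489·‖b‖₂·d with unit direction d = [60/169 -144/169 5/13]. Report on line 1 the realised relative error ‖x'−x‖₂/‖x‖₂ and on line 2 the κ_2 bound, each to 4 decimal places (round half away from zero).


0.0050
0.4757

σ_max = 7, σ_min = 560/18609
condition number: 7 ÷ (560/18609) = 232.6125
κ_2(A)·‖δb‖/‖b‖ = 0.4757
solve Ax = b  →  x = [-40.6055 -0.7389 -52.6218]
2-norm of b is 4.8990; of x, 66.4711
δb = ε·‖b‖·d = [0.0036 -0.0085 0.0039]; solving A·Δx = δb gives ‖Δx‖ = 0.3329
realised ‖Δx‖/‖x‖ = 0.0050
realised/bound (from unrounded values) ≈ 0.0105


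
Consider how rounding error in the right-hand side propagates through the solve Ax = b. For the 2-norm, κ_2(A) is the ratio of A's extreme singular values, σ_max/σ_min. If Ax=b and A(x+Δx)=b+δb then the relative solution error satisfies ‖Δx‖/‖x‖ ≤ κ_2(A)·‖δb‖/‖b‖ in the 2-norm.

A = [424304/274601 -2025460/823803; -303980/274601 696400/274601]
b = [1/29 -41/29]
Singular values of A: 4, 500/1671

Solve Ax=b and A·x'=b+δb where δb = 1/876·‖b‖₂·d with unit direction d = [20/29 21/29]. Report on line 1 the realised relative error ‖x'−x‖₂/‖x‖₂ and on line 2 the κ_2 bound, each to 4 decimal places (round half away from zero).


from the listed singular values, σ₁ = 4, σ_n = 500/1671
condition number: 4 ÷ (500/1671) = 13.3680
bound on ‖Δx‖/‖x‖: κ·ε = 13.3680·1/876 = 0.0153
solve Ax = b  →  x = [-2.8312 -1.7933]
2-norm of b is 1.4142; of x, 3.3513
with δb = [0.0011 0.0012], A·Δx = δb → ‖Δx‖ = 0.0054
dividing the unrounded norms, ‖Δx‖/‖x‖ = 0.0016
so the bound overstates the realised error by a factor of ≈ 9.4790 (computed from the unrounded values)

0.0016
0.0153


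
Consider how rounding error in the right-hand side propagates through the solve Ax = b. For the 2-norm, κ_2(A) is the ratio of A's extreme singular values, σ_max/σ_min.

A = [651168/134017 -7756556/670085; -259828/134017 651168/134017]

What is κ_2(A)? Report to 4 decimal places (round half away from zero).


AᵀA = [2908463632/106275481 -34892186112/531377405; -34892186112/531377405 418725769744/2656887025]; tr = 2907913376/15721225, det = 21381376/15721225
solving λ² − 2907913376/15721225·λ + 21381376/15721225 = 0 gives λ = 4624/25, 4624/628849
κ = σ_max/σ_min = (68/5)/(68/793) = 158.6000

158.6000


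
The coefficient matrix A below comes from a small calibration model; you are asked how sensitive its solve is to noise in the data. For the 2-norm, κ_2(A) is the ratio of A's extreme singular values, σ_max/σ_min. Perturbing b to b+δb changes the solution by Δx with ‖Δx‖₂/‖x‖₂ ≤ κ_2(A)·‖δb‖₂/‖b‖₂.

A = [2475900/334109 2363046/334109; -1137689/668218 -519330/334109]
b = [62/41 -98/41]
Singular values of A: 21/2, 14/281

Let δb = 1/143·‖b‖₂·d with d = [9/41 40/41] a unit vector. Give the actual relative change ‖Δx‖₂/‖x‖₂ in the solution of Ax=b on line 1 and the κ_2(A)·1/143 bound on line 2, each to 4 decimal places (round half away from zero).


largest singular value 21/2, smallest 14/281
condition number: (21/2) ÷ (14/281) = 210.7500
perturbation bound = 210.7500·1/143 = 1.4738
solve Ax = b  →  x = [27.8227 -28.9376]
‖b‖ = 2.8284, ‖x‖ = 40.1433
δb = ε·‖b‖·d = [0.0043 0.0193]; solving A·Δx = δb gives ‖Δx‖ = 0.3970
dividing the unrounded norms, ‖Δx‖/‖x‖ = 0.0099
tightness: 0.0099 against a bound of 1.4738 (unrounded ratio ≈ 0.0067)

0.0099
1.4738


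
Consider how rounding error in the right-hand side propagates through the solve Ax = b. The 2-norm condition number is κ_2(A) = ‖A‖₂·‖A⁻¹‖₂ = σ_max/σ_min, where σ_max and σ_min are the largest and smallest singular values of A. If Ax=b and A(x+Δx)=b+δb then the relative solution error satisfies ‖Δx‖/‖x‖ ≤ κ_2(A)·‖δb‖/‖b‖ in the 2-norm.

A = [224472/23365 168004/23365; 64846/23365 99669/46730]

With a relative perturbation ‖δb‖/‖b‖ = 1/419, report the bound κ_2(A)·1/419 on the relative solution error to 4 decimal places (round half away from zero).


0.6970

form AᵀA = [2183707300/21836929 1637750475/21836929; 1637750475/21836929 4913411425/87347716] with trace 13648240625/87347716 and determinant 6250000/21836929
λ_max, λ_min = (13648240625/87347716 ± √186265737386300390625/7629623490416656)/2 = 625/4, 40000/21836929
σ_max=√(625/4)=(25/2), σ_min=√(40000/21836929)=(200/4673) → κ = 292.0625
κ_2(A)·‖δb‖/‖b‖ = 0.6970


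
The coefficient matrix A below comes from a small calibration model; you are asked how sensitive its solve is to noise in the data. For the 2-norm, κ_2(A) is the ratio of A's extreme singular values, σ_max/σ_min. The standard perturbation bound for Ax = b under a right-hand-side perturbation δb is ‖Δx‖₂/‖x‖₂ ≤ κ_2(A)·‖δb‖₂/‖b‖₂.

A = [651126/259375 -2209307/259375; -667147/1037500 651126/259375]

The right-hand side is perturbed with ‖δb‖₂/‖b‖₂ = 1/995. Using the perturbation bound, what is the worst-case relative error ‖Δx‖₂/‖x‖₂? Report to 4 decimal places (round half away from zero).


0.1043

AᵀA = [11565641929/1722250000 -4950836541/215281250; -4950836541/215281250 8488003981/107640625]; tr = 235797929/2755600, det = 1874161/2755600
solving λ² − 235797929/2755600·λ + 1874161/2755600 = 0 gives λ = 1369/16, 1369/172225
κ_2(A) = √(λ_max/λ_min) = √((1369/16) / (1369/172225)) = 103.7500
κ_2(A)·‖δb‖/‖b‖ = 0.1043


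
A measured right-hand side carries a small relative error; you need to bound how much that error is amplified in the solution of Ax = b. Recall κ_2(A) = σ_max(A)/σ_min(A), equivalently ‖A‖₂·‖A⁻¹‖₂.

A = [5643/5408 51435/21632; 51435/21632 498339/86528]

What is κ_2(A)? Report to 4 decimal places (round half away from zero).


128.0000

AᵀA = [18668961/2768896 179148105/11075584; 179148105/11075584 1719945009/44302336]; tr = 11944665/262144, det = 531441/4194304
solving λ² − 11944665/262144·λ + 531441/4194304 = 0 gives λ = 729/16, 729/262144
σ_max=√(729/16)=(27/4), σ_min=√(729/262144)=(27/512) → κ = 128.0000


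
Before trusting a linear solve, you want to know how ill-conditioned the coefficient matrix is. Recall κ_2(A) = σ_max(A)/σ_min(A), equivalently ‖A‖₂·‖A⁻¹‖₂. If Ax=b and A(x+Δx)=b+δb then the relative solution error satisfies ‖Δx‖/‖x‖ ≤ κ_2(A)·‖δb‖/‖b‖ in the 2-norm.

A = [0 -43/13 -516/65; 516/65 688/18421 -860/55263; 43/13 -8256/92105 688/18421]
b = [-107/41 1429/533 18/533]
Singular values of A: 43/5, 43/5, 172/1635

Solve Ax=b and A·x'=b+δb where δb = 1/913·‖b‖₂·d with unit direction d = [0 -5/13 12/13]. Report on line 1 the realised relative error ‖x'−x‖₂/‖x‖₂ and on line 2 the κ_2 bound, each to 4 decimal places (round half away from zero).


0.0041
0.0895

largest singular value 43/5, smallest 172/1635
κ_2(A) = (43/5) / (172/1635) = 81.7500
worst-case relative error ≤ 81.7500 × 1/913 = 0.0895
solve Ax = b  →  x = [0.2893 8.8913 -3.3760]
‖b‖ = 3.7417, ‖x‖ = 9.5151
Δx = A⁻¹·δb where δb = 1/913·3.7417·d; ‖Δx‖ = 0.0390
dividing the unrounded norms, ‖Δx‖/‖x‖ = 0.0041
so the bound overstates the realised error by a factor of ≈ 21.8698 (computed from the unrounded values)


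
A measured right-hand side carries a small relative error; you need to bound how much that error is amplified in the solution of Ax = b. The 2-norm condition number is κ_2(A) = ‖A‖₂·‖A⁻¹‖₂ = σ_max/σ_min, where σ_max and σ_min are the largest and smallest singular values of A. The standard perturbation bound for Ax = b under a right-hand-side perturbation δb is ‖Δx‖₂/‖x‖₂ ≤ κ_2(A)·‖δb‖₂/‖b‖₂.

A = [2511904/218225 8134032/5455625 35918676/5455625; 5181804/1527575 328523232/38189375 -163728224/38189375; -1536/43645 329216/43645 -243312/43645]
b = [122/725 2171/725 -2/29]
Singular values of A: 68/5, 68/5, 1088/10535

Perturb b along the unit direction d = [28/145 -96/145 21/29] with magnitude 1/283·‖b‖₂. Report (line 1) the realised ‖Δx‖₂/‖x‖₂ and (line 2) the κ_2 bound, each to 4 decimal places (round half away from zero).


from the listed singular values, σ₁ = 68/5, σ_n = 1088/10535
condition number: (68/5) ÷ (1088/10535) = 131.6875
κ_2(A)·‖δb‖/‖b‖ = 0.4653
solve Ax = b  →  x = [9.1782 -10.1141 -13.7305]
2-norm of b is 3.0000; of x, 19.3665
Δx = A⁻¹·δb where δb = 1/283·3.0000·d; ‖Δx‖ = 0.1026
relative error = 0.0053
realised/bound (from unrounded values) ≈ 0.0114

0.0053
0.4653


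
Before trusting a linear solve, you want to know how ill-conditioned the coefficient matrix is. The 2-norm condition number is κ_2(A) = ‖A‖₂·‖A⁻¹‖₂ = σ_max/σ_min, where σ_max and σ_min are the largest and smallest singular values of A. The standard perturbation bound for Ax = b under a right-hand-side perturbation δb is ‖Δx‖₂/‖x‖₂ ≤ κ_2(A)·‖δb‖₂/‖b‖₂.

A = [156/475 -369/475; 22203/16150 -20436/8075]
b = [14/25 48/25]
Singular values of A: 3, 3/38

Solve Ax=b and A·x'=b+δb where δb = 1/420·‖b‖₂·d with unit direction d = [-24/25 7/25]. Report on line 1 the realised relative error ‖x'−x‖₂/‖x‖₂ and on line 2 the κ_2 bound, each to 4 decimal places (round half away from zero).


σ_max = 3, σ_min = 3/38
κ = σ_max/σ_min = 3/(3/38) = 38.0000
κ_2(A)·‖δb‖/‖b‖ = 0.0905
solve Ax = b  →  x = [0.3137 -0.5882]
‖b‖₂ = 2.0000 and ‖x‖₂ = 0.6667
with δb = [-0.0046 0.0013], A·Δx = δb → ‖Δx‖ = 0.0603
realised ‖Δx‖/‖x‖ = 0.0905
realised/bound = 1 exactly: the bound is attained for this b and d

0.0905
0.0905


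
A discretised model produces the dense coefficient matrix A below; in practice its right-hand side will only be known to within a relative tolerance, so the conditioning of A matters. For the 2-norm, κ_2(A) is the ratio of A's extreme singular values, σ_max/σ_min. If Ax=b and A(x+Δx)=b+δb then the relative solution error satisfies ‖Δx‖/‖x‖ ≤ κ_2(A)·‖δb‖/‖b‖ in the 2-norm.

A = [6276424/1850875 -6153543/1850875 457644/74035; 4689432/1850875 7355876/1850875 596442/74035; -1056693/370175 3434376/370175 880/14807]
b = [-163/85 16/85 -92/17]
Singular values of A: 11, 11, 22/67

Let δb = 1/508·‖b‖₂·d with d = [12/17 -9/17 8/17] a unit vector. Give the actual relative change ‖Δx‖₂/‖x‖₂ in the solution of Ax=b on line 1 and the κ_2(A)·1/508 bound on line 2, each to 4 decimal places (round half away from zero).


0.0028
0.0659

σ_max = 11, σ_min = 22/67
κ_2(A) = 11 / (22/67) = 33.5000
worst-case relative error ≤ 33.5000 × 1/508 = 0.0659
solve Ax = b  →  x = [10.8632 2.7897 -4.7692]
‖b‖₂ = 5.7446 and ‖x‖₂ = 12.1876
with δb = [0.0080 -0.0060 0.0053], A·Δx = δb → ‖Δx‖ = 0.0344
relative error = 0.0028
so the bound overstates the realised error by a factor of ≈ 23.3374 (computed from the unrounded values)


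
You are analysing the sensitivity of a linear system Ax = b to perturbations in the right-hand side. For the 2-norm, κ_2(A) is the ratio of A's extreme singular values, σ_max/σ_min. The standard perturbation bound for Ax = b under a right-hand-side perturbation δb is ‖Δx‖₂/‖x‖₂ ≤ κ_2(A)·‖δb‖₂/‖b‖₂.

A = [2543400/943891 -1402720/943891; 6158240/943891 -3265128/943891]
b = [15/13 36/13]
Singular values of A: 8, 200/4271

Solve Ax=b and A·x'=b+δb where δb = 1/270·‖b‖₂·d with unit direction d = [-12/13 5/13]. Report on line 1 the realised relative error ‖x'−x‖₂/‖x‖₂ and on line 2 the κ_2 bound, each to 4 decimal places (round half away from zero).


0.6327
0.6327

from the listed singular values, σ₁ = 8, σ_n = 200/4271
condition number: 8 ÷ (200/4271) = 170.8400
worst-case relative error ≤ 170.8400 × 1/270 = 0.6327
solve Ax = b  →  x = [0.3309 -0.1765]
2-norm of b is 3.0000; of x, 0.3750
with δb = [-0.0103 0.0043], A·Δx = δb → ‖Δx‖ = 0.2373
dividing the unrounded norms, ‖Δx‖/‖x‖ = 0.6327
tightness: 0.6327 against a bound of 0.6327; the bound is attained (ratio 1)


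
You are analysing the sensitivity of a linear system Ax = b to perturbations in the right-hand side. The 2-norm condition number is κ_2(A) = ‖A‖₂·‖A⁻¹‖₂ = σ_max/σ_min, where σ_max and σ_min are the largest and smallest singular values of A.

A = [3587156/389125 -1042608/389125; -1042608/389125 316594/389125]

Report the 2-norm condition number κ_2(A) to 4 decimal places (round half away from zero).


form AᵀA = [22327551376/242269225 -6512129568/242269225; -6512129568/242269225 1899621124/242269225] with trace 969086900/9690769 and determinant 1000000/9690769
solving λ² − 969086900/9690769·λ + 1000000/9690769 = 0 gives λ = 100, 10000/9690769
κ = σ_max/σ_min = 10/(100/3113) = 311.3000

311.3000


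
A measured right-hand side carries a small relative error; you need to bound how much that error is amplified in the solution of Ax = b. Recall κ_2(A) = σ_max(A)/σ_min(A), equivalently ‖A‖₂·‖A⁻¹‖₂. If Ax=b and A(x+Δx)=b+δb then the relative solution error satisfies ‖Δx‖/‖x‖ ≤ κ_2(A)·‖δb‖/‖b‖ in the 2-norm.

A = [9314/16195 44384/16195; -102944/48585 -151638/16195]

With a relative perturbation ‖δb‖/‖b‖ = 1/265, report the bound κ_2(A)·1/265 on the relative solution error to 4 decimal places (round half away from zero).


AᵀA = [455128900/94420089 224672000/10491121; 224672000/10491121 998560900/10491121]; tr = 5617000/56169, det = 10000/56169
eigenvalues of AᵀA: λ = (tr ± √(tr²−4·det))/2 = 100, 100/56169
κ = σ_max/σ_min = 10/(10/237) = 237.0000
perturbation bound = 237.0000·1/265 = 0.8943

0.8943


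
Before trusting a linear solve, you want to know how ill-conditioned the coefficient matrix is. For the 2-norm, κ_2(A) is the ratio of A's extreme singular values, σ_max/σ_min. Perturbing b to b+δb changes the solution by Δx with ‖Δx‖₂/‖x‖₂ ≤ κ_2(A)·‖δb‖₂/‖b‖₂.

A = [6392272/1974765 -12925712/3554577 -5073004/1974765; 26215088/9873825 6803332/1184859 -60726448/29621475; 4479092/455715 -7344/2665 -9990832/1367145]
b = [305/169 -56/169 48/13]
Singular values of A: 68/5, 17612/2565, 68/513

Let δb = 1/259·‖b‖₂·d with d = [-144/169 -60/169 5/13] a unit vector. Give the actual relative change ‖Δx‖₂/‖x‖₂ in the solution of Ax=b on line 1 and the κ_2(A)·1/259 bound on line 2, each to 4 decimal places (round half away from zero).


from the listed singular values, σ₁ = 68/5, σ_n = 68/513
κ_2(A) = (68/5) / (68/513) = 102.6000
perturbation bound = 102.6000·1/259 = 0.3961
solve Ax = b  →  x = [0.2040 -0.2066 -0.1530]
2-norm of b is 4.1231; of x, 0.3282
Δx = A⁻¹·δb where δb = 1/259·4.1231·d; ‖Δx‖ = 0.1201
relative error = 0.3659
so the bound overstates the realised error by a factor of ≈ 1.0826 (computed from the unrounded values)

0.3659
0.3961


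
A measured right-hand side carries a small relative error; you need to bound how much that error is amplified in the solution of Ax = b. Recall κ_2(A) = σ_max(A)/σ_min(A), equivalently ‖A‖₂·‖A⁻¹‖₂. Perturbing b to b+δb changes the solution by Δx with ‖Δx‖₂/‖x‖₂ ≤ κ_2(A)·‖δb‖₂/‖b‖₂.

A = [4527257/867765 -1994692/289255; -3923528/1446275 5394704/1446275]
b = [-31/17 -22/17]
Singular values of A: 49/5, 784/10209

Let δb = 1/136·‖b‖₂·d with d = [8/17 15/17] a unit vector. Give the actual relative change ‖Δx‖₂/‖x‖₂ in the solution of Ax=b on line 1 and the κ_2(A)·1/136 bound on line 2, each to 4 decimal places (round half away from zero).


largest singular value 49/5, smallest 784/10209
κ_2(A) = (49/5) / (784/10209) = 127.6125
worst-case relative error ≤ 127.6125 × 1/136 = 0.9383
solve Ax = b  →  x = [-20.8959 -15.5444]
2-norm of b is 2.2361; of x, 26.0436
with δb = [0.0077 0.0145], A·Δx = δb → ‖Δx‖ = 0.2141
realised ‖Δx‖/‖x‖ = 0.0082
so the bound overstates the realised error by a factor of ≈ 114.1410 (computed from the unrounded values)

0.0082
0.9383


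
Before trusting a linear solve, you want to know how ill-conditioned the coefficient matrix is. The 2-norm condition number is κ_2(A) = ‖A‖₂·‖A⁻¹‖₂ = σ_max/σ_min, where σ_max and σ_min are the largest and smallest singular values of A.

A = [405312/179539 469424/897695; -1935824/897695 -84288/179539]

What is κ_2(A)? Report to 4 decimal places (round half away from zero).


151.0000

AᵀA = [9339310336/958212025 84049920/38328481; 84049920/38328481 473211136/958212025]; tr = 5837312/570025, det = 65536/14250625
λ_max, λ_min = (5837312/570025 ± √54509174784/519885601)/2 = 256/25, 256/570025
σ_max=√(256/25)=(16/5), σ_min=√(256/570025)=(16/755) → κ = 151.0000


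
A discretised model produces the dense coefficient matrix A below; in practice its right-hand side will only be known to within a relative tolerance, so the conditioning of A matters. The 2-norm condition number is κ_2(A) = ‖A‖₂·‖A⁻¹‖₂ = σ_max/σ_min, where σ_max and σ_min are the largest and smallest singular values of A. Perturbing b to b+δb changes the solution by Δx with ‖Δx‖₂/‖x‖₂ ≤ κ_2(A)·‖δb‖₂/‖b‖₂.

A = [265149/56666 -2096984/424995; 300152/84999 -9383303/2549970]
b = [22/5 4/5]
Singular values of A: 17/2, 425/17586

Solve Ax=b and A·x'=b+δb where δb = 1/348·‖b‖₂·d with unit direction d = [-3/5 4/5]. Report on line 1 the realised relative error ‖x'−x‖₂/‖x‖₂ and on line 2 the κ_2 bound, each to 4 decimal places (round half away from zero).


σ_max = 17/2, σ_min = 425/17586
κ_2(A) = (17/2) / (425/17586) = 351.7200
perturbation bound = 351.7200·1/348 = 1.0107
solve Ax = b  →  x = [-59.6034 -57.4150]
‖b‖₂ = 4.4721 and ‖x‖₂ = 82.7590
Δx = A⁻¹·δb where δb = 1/348·4.4721·d; ‖Δx‖ = 0.5318
dividing the unrounded norms, ‖Δx‖/‖x‖ = 0.0064
realised/bound (from unrounded values) ≈ 0.0064

0.0064
1.0107


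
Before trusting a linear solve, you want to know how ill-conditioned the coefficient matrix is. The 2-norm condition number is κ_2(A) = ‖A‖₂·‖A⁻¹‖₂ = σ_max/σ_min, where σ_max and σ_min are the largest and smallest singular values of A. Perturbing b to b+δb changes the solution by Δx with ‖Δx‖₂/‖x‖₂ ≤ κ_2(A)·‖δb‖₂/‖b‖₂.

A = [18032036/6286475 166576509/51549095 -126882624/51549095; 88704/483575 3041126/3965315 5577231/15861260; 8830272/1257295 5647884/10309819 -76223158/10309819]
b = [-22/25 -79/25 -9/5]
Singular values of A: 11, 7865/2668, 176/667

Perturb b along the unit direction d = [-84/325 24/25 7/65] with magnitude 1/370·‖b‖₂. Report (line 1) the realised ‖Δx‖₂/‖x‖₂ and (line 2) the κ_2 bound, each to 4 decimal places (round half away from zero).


from the listed singular values, σ₁ = 11, σ_n = 176/667
condition number: 11 ÷ (176/667) = 41.6875
bound on ‖Δx‖/‖x‖: κ·ε = 41.6875·1/370 = 0.1127
solve Ax = b  →  x = [-8.3583 1.3613 -7.5957]
2-norm of b is 3.7417; of x, 11.3758
with δb = [-0.0026 0.0097 0.0011], A·Δx = δb → ‖Δx‖ = 0.0383
realised ‖Δx‖/‖x‖ = 0.0034
so the bound overstates the realised error by a factor of ≈ 33.4435 (computed from the unrounded values)

0.0034
0.1127


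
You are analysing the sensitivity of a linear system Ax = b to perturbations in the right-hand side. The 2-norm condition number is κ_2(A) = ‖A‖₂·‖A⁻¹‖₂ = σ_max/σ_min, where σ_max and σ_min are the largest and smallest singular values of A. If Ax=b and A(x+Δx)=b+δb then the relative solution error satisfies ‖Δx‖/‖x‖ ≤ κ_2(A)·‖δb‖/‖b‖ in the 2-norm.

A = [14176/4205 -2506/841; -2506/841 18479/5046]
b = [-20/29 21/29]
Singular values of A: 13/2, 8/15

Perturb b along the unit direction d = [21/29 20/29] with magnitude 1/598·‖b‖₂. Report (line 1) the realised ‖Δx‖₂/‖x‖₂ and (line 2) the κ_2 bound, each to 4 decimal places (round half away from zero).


0.0204
0.0204

σ_max = 13/2, σ_min = 8/15
κ = σ_max/σ_min = (13/2)/(8/15) = 12.1875
perturbation bound = 12.1875·1/598 = 0.0204
solve Ax = b  →  x = [-0.1061 0.1114]
2-norm of b is 1.0000; of x, 0.1538
δb = ε·‖b‖·d = [0.0012 0.0012]; solving A·Δx = δb gives ‖Δx‖ = 0.0031
dividing the unrounded norms, ‖Δx‖/‖x‖ = 0.0204
tightness: 0.0204 against a bound of 0.0204; the bound is attained (ratio 1)


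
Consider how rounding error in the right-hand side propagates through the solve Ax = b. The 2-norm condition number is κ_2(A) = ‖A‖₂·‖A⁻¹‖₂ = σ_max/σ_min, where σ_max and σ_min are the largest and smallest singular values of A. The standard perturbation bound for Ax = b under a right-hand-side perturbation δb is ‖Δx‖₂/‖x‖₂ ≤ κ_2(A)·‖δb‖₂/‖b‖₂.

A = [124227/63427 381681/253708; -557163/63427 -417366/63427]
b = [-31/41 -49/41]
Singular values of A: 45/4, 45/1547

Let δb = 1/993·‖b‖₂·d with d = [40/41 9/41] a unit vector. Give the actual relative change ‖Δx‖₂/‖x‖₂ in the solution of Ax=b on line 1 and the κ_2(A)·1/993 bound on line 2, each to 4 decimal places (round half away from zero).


largest singular value 45/4, smallest 45/1547
κ = σ_max/σ_min = (45/4)/(45/1547) = 386.7500
perturbation bound = 386.7500·1/993 = 0.3895
solve Ax = b  →  x = [20.6978 -27.4489]
‖b‖ = 1.4142, ‖x‖ = 34.3779
Δx = A⁻¹·δb where δb = 1/993·1.4142·d; ‖Δx‖ = 0.0490
dividing the unrounded norms, ‖Δx‖/‖x‖ = 0.0014
so the bound overstates the realised error by a factor of ≈ 273.4745 (computed from the unrounded values)

0.0014
0.3895


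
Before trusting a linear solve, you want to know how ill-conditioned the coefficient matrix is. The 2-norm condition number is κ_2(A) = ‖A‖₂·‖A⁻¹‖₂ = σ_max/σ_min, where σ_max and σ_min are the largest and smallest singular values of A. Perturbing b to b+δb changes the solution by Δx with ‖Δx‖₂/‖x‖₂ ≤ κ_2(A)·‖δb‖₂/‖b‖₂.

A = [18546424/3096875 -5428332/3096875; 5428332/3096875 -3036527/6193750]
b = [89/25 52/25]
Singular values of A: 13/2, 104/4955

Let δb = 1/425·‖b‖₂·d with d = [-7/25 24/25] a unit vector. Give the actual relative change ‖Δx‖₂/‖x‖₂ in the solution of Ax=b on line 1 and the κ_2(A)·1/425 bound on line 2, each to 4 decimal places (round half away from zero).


σ_max = 13/2, σ_min = 104/4955
κ_2(A) = (13/2) / (104/4955) = 309.6875
κ_2(A)·‖δb‖/‖b‖ = 0.7287
solve Ax = b  →  x = [13.9312 45.5662]
‖b‖₂ = 4.1231 and ‖x‖₂ = 47.6482
δb = ε·‖b‖·d = [-0.0027 0.0093]; solving A·Δx = δb gives ‖Δx‖ = 0.4622
realised ‖Δx‖/‖x‖ = 0.0097
realised/bound (from unrounded values) ≈ 0.0133

0.0097
0.7287


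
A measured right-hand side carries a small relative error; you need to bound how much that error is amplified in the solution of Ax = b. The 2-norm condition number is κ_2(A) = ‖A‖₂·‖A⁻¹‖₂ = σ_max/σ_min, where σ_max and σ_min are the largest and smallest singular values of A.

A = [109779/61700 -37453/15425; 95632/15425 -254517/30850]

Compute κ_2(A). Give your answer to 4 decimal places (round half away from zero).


form AᵀA = [1267032797/30455120 -422331939/7613780; -422331939/7613780 563118497/7613780] with trace 703901357/6091024 and determinant 3418801/24364096
solving λ² − 703901357/6091024·λ + 3418801/24364096 = 0 gives λ = 1849/16, 1849/1522756
κ = σ_max/σ_min = (43/4)/(43/1234) = 308.5000

308.5000


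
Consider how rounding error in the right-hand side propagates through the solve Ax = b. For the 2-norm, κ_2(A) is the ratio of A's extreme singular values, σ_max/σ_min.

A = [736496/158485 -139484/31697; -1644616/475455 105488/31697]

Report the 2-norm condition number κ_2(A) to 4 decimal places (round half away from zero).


AᵀA = [10464274496/311803389 -3321899840/103934463; -3321899840/103934463 1054603600/34644821]; tr = 688127824/10751841, det = 640000/10751841
λ_max, λ_min = (688127824/10751841 ± √473492377450014976/115602084889281)/2 = 64, 10000/10751841
σ_max=√64=8, σ_min=√(10000/10751841)=(100/3279) → κ = 262.3200

262.3200


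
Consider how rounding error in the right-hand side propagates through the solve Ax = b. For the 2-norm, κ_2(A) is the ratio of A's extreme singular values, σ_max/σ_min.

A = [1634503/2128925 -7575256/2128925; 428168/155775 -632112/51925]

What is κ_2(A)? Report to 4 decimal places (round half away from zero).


389.4375

form AᵀA = [531549589129/65265431841 -262457709800/7251714649; -262457709800/7251714649 1166486790976/7251714649] with trace 6561529273/38825361 and determinant 7311616/38825361
eigenvalues of AᵀA: λ = (tr ± √(tr²−4·det))/2 = 169, 43264/38825361
κ_2(A) = √(λ_max/λ_min) = √(169 / (43264/38825361)) = 389.4375


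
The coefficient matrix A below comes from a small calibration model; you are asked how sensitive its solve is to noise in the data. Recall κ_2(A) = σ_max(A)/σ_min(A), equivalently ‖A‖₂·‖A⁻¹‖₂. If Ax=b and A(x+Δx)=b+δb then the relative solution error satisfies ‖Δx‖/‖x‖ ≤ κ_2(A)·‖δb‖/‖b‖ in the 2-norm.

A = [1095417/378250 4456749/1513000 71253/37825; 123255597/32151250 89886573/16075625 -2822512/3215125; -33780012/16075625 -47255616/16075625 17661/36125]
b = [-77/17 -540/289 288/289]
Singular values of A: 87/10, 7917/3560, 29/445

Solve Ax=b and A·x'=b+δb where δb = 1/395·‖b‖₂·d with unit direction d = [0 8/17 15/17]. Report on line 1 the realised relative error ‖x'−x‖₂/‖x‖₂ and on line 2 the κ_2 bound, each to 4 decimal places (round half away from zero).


σ_max = 87/10, σ_min = 29/445
κ = σ_max/σ_min = (87/10)/(29/445) = 133.5000
worst-case relative error ≤ 133.5000 × 1/395 = 0.3380
solve Ax = b  →  x = [-0.5780 -0.1412 -1.2950]
‖b‖₂ = 5.0000 and ‖x‖₂ = 1.4252
with δb = [0.0000 0.0060 0.0112], A·Δx = δb → ‖Δx‖ = 0.1942
realised ‖Δx‖/‖x‖ = 0.1363
tightness: 0.1363 against a bound of 0.3380 (unrounded ratio ≈ 0.4033)

0.1363
0.3380


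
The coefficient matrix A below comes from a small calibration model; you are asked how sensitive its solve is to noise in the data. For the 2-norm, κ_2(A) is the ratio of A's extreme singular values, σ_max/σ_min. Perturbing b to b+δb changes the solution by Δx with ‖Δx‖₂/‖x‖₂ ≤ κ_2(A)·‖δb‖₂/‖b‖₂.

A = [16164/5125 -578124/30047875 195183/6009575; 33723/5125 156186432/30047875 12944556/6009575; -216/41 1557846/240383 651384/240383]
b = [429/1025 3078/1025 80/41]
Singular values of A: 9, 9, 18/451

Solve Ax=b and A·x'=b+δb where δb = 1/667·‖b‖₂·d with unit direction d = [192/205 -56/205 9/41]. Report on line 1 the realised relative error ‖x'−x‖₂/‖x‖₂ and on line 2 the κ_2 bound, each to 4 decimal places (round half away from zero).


σ_max = 9, σ_min = 18/451
condition number: 9 ÷ (18/451) = 225.5000
bound on ‖Δx‖/‖x‖: κ·ε = 225.5000·1/667 = 0.3381
solve Ax = b  →  x = [0.1333 0.3487 0.1453]
2-norm of b is 3.6056; of x, 0.4006
Δx = A⁻¹·δb where δb = 1/667·3.6056·d; ‖Δx‖ = 0.1354
relative error = 0.3381
tightness: 0.3381 against a bound of 0.3381; the bound is attained (ratio 1)

0.3381
0.3381


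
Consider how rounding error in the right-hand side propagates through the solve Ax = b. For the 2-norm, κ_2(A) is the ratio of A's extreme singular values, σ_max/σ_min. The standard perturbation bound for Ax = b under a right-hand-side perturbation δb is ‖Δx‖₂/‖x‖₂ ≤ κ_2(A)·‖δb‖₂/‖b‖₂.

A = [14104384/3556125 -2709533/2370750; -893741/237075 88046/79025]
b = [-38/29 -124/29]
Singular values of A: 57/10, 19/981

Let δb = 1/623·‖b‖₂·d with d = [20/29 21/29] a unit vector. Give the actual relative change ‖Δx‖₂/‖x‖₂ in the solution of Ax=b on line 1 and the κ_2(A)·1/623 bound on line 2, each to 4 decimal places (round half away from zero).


0.0018
0.4724

σ_max = 57/10, σ_min = 19/981
κ_2(A) = (57/10) / (19/981) = 294.3000
κ_2(A)·‖δb‖/‖b‖ = 0.4724
solve Ax = b  →  x = [-57.4905 -198.3635]
‖b‖ = 4.4721, ‖x‖ = 206.5266
Δx = A⁻¹·δb where δb = 1/623·4.4721·d; ‖Δx‖ = 0.3706
dividing the unrounded norms, ‖Δx‖/‖x‖ = 0.0018
tightness: 0.0018 against a bound of 0.4724 (unrounded ratio ≈ 0.0038)


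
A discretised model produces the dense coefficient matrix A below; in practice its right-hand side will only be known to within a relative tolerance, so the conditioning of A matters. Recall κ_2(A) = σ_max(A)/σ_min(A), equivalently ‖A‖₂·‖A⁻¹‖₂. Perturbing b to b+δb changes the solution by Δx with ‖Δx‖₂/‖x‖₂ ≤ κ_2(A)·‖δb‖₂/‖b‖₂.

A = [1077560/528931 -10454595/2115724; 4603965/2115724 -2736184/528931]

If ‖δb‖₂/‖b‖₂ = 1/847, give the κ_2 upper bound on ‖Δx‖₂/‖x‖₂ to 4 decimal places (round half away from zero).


M = AᵀA = [47294485825/5322577936 -7093563840/332661121; -7093563840/332661121 272396911681/5322577936]. tr(M)=945832537/15747272, det(M)=23088025/503912704
λ_max, λ_min = (945832537/15747272 ± √13977402208932096/3874633991281)/2 = 961/16, 24025/31494544
so κ_2 = √((961/16) / (24025/31494544)) = 280.6000
perturbation bound = 280.6000·1/847 = 0.3313

0.3313


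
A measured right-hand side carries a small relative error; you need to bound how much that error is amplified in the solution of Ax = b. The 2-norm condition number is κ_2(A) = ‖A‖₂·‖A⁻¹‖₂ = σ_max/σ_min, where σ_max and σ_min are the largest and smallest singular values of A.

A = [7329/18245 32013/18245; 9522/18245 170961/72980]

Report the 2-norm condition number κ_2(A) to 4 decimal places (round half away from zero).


356.0000

form AᵀA = [5775309/13315201 51327675/26630402; 51327675/26630402 1824999129/213043216] with trace 1140633/126736 and determinant 81/126736
solving λ² − 1140633/126736·λ + 81/126736 = 0 gives λ = 9, 9/126736
κ_2(A) = √(λ_max/λ_min) = √(9 / (9/126736)) = 356.0000


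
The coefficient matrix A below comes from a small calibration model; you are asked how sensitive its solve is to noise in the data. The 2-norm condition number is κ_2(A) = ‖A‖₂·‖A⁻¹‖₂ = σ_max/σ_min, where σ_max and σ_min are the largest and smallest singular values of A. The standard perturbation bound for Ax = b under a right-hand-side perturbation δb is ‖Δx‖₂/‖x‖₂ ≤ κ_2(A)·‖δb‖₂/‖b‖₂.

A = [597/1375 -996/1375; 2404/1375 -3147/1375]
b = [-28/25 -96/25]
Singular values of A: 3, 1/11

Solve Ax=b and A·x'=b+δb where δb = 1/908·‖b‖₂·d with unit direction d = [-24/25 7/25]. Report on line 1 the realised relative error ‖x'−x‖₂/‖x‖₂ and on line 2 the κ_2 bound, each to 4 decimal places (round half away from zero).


largest singular value 3, smallest 1/11
κ = σ_max/σ_min = 3/(1/11) = 33.0000
bound on ‖Δx‖/‖x‖: κ·ε = 33.0000·1/908 = 0.0363
solve Ax = b  →  x = [-0.8000 1.0667]
2-norm of b is 4.0000; of x, 1.3333
with δb = [-0.0042 0.0012], A·Δx = δb → ‖Δx‖ = 0.0485
dividing the unrounded norms, ‖Δx‖/‖x‖ = 0.0363
so the bound is sharp here: realised error equals the bound

0.0363
0.0363


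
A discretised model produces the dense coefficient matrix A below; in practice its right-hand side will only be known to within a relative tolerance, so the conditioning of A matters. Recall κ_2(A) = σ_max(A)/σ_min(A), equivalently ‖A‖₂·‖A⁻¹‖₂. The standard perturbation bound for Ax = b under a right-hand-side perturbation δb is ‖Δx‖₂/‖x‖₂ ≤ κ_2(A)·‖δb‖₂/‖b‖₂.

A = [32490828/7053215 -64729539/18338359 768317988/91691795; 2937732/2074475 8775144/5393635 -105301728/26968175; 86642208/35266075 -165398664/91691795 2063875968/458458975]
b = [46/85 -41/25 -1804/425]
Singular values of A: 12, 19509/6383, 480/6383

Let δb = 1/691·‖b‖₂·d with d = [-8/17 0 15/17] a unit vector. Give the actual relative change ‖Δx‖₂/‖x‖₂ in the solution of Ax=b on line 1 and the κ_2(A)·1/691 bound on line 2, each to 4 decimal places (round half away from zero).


0.0017
0.2309

σ_max = 12, σ_min = 480/6383
κ = σ_max/σ_min = 12/(480/6383) = 159.5750
perturbation bound = 159.5750·1/691 = 0.2309
solve Ax = b  →  x = [-0.6361 -49.1672 -20.2970]
‖b‖ = 4.5826, ‖x‖ = 53.1958
re-solving with b+δb shifts x by Δx of norm 0.0882
relative error = 0.0017
realised/bound (from unrounded values) ≈ 0.0072


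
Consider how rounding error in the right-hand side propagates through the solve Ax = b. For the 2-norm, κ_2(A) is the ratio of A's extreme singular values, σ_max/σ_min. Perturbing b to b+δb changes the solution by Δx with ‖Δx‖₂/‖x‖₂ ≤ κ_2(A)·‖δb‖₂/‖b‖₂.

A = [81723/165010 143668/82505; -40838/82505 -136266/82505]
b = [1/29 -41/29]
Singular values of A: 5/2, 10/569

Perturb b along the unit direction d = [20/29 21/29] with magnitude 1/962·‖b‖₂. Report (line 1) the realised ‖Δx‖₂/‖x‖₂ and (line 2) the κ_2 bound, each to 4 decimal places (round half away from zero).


σ_max = 5/2, σ_min = 10/569
κ_2(A) = (5/2) / (10/569) = 142.2500
worst-case relative error ≤ 142.2500 × 1/962 = 0.1479
solve Ax = b  →  x = [54.7360 -15.5480]
‖b‖ = 1.4142, ‖x‖ = 56.9014
re-solving with b+δb shifts x by Δx of norm 0.0836
realised ‖Δx‖/‖x‖ = 0.0015
so the bound overstates the realised error by a factor of ≈ 100.5884 (computed from the unrounded values)

0.0015
0.1479
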